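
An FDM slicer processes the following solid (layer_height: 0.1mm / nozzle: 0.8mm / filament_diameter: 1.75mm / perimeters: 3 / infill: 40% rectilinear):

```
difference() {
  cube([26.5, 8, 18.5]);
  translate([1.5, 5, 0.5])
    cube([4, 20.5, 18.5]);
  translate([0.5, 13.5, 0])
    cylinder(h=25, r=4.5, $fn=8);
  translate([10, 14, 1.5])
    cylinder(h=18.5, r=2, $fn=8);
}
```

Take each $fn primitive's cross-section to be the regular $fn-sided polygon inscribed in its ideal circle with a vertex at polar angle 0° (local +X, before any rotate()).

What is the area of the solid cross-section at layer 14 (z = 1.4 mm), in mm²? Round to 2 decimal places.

At z = 1.4 mm: the cube (footprint 26.5×8) is included at this height (area 212.00 mm²); the 4×20.5 cube at (1.5, 5) contributes its full rectangle (area 82.00 mm²); the cylinder at (0.5, 13.5): section is a regular 8-gon, circumradius r=4.5 (area = (8/2)·4.500²·sin(360°/8) = 57.28 mm²); the cylinder at (10, 14) is not intersected at this z (z outside [1.5, 20]); Taking the first minus the rest: starting from the 26.5×8 cube (212.00 mm²), the 4×20.5 cube at (1.5, 5) partially overlaps it — only the 12.00 mm² overlap (of its 82.00 mm²) is removed, clipping the outline; the r=4.5 cylinder at (0.5, 13.5) misses the remaining region (no effect) — area = 200.00 mm². Overall, the cross-section is a single solid region. Net area = 200.00 mm².

200.00 mm²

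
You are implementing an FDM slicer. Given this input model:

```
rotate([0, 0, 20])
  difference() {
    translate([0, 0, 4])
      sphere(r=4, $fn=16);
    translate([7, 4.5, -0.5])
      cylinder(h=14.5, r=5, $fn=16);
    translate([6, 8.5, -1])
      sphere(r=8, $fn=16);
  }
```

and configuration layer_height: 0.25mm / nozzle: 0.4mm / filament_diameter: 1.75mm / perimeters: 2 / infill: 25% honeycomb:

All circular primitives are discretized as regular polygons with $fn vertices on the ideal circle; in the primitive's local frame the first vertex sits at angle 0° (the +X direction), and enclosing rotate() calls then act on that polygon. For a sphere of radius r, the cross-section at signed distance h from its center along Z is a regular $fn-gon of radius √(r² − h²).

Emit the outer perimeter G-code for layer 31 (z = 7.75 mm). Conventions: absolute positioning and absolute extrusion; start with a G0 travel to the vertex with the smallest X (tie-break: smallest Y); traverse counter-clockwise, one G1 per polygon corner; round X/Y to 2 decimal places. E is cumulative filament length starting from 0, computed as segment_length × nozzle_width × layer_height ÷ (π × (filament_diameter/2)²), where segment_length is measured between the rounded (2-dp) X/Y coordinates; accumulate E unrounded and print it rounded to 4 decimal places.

At z = 7.75 mm: the r=4 sphere contributes a regular 16-gon of circumradius √(4²−3.75²) = 1.392; the cylinder at (7, 4.5): section is a regular 16-gon, circumradius r=5; the sphere at (6, 8.5) does not reach this height (|z−center|=8.750 > r=8); Taking the first minus the rest: starting from the r=4 sphere, the r=5 cylinder at (7, 4.5) misses the remaining region (no effect) — 1 connected region; (rotated 20° about Z; rotation is an isometry so areas/perimeters/island counts are preserved). The outline is a single polygon with 16 vertices. Extrusion per mm of travel: 0.4 × 0.25 / (π × 0.875²) = 0.041575. Accumulating E over each segment gives final E = 0.3616.

G0 X-1.39 Y0.06 Z7.75
G1 X-1.31 Y-0.48 E0.0227
G1 X-1.03 Y-0.94 E0.0451
G1 X-0.59 Y-1.26 E0.0677
G1 X-0.06 Y-1.39 E0.0904
G1 X0.48 Y-1.31 E0.1131
G1 X0.94 Y-1.03 E0.1355
G1 X1.26 Y-0.59 E0.1581
G1 X1.39 Y-0.06 E0.1808
G1 X1.31 Y0.48 E0.2035
G1 X1.03 Y0.94 E0.2259
G1 X0.59 Y1.26 E0.2485
G1 X0.06 Y1.39 E0.2712
G1 X-0.48 Y1.31 E0.2939
G1 X-0.94 Y1.03 E0.3163
G1 X-1.26 Y0.59 E0.3389
G1 X-1.39 Y0.06 E0.3616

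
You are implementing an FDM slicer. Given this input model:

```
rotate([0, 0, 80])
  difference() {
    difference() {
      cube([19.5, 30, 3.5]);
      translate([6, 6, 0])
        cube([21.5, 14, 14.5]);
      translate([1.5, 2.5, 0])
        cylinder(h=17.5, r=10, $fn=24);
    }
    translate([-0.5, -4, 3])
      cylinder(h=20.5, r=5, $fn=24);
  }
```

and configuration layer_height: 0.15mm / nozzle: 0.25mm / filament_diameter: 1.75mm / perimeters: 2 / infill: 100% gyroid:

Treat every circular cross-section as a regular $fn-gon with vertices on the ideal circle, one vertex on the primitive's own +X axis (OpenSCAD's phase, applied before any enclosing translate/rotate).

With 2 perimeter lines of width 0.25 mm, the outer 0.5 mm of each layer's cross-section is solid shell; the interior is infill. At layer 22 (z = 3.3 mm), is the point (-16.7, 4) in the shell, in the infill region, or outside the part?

At z = 3.3 mm: the cube is present — its section is the full 19.5×30 rectangle; the cube at (6, 6) (footprint 21.5×14) is included at this height; the r=10 cylinder at (1.5, 2.5) contributes a regular 24-gon of circumradius 10; Subtracting the remaining from the first: starting from the 19.5×30 cube, the 21.5×14 cube at (6, 6) partially overlaps it — only the 189.00 mm² overlap (of its 301.00 mm²) is removed, clipping the outline; the r=10 cylinder at (1.5, 2.5) partially overlaps it — only the 104.67 mm² overlap (of its 310.58 mm²) is removed, clipping the outline — 2 connected regions; the r=5 cylinder at (-0.5, -4) contributes a regular 24-gon of circumradius 5; After the difference (first − rest): starting from the result so far, the r=5 cylinder at (-0.5, -4) misses the remaining region (no effect) — 2 connected regions; (whole slice rotated 80° about Z — lengths, areas and connectivity unchanged). Overall, the cross-section has 2 separate islands. Undo the 80° rotation: the query point maps to (1.039, 17.141) in the un-rotated model frame. The nearest boundary edge runs (0.00, 12.30)→(0.00, 30.00); distance from the point to it = 1.04 mm. (Shell/infill is judged within the island containing the point — the largest one.) The point is inside the cross-section and 1.04 mm from the nearest boundary — more than the 0.5 mm shell width (2 × 0.25), so it's in the infill interior.

infill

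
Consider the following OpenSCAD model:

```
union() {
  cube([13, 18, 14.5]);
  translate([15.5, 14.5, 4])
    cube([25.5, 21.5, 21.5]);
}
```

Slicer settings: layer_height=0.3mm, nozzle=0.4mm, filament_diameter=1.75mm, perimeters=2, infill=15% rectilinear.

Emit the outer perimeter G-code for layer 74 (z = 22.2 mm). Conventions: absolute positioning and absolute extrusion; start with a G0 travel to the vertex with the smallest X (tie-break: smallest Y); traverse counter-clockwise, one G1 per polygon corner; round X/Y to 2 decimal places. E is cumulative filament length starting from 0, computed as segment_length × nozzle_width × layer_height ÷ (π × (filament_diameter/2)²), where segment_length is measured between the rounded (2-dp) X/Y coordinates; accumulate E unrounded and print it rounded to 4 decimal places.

At z = 22.2 mm: the cube does not reach this height (z outside [0, 14.5]); the 25.5×21.5 cube at (15.5, 14.5) contributes its full rectangle; Combining (union): only the 25.5×21.5 cube at (15.5, 14.5) is present, so the union is just that shape — 1 connected region. The outline is a single polygon with 4 vertices. Extrusion per mm of travel: 0.4 × 0.3 / (π × 0.875²) = 0.049890. Accumulating E over each segment gives final E = 4.6897.

G0 X15.50 Y14.50 Z22.20
G1 X41.00 Y14.50 E1.2722
G1 X41.00 Y36.00 E2.3448
G1 X15.50 Y36.00 E3.6170
G1 X15.50 Y14.50 E4.6897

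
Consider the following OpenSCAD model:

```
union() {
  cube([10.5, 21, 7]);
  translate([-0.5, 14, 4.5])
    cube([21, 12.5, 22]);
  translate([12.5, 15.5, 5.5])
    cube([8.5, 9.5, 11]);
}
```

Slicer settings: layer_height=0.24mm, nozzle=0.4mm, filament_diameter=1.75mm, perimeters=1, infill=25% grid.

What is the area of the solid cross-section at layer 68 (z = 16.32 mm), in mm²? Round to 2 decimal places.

At z = 16.32 mm: the cube does not reach this height (z outside [0, 7]); the cube at (-0.5, 14) is present — its section is the full 21×12.5 rectangle (area 262.50 mm²); the cube at (12.5, 15.5) is present — its section is the full 8.5×9.5 rectangle (area 80.75 mm²); Merging all regions: the regions partially overlap — summed areas 343.25 mm² minus the doubly-counted overlap 76.00 mm² gives 267.25 mm² — area = 267.25 mm². Overall, the cross-section is a single solid region. Net area = 267.25 mm².

267.25 mm²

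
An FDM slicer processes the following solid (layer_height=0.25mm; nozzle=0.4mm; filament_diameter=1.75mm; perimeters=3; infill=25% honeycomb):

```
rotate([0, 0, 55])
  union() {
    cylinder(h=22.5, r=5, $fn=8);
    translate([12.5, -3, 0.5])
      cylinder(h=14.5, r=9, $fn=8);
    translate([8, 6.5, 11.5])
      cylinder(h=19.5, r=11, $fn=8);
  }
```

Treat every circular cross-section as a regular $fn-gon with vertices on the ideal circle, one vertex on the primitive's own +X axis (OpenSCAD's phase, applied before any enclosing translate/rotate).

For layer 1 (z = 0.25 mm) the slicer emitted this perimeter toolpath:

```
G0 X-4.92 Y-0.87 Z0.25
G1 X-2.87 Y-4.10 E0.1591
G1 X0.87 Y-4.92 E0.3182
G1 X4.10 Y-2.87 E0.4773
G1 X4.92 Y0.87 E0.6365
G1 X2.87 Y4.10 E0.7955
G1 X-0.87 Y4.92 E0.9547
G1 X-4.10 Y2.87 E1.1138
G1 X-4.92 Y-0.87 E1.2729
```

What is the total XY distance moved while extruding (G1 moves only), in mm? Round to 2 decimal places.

30.62 mm

Sum the Euclidean lengths of each G1 segment: total = 30.62 mm.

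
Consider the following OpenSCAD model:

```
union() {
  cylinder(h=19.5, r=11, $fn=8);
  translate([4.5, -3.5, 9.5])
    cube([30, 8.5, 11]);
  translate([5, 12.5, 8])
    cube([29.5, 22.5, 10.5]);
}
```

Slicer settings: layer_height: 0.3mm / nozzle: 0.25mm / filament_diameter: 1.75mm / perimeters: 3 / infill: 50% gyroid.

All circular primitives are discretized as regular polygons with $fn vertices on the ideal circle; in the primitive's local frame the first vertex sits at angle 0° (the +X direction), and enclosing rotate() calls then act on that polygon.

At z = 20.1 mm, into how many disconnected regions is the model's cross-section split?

1

At z = 20.1 mm: the cylinder is not intersected at this z (z outside [0, 19.5]); the cube at (4.5, -3.5) is present — its section is the full 30×8.5 rectangle; the cube at (5, 12.5) is absent (z outside [8, 18.5]); Combining (union): only the 30×8.5 cube at (4.5, -3.5) is present, so the union is just that shape — 1 connected region. The result has 1 disconnected region.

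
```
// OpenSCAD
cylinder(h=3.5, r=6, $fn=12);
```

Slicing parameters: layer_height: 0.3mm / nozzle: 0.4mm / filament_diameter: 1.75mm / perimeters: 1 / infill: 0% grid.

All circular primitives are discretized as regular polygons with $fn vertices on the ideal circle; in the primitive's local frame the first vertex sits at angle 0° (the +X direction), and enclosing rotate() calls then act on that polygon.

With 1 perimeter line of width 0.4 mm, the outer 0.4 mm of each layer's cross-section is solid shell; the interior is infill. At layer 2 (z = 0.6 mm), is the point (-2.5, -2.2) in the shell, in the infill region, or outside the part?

infill

At z = 0.6 mm: the cylinder: section is a regular 12-gon, circumradius r=6. Overall, the cross-section is a single solid region. The nearest boundary edge runs (-5.20, -3.00)→(-3.00, -5.20); distance from the point to it = 2.47 mm. The point is inside the cross-section and 2.47 mm from the nearest boundary — more than the 0.4 mm shell width (1 × 0.4), so it's in the infill interior.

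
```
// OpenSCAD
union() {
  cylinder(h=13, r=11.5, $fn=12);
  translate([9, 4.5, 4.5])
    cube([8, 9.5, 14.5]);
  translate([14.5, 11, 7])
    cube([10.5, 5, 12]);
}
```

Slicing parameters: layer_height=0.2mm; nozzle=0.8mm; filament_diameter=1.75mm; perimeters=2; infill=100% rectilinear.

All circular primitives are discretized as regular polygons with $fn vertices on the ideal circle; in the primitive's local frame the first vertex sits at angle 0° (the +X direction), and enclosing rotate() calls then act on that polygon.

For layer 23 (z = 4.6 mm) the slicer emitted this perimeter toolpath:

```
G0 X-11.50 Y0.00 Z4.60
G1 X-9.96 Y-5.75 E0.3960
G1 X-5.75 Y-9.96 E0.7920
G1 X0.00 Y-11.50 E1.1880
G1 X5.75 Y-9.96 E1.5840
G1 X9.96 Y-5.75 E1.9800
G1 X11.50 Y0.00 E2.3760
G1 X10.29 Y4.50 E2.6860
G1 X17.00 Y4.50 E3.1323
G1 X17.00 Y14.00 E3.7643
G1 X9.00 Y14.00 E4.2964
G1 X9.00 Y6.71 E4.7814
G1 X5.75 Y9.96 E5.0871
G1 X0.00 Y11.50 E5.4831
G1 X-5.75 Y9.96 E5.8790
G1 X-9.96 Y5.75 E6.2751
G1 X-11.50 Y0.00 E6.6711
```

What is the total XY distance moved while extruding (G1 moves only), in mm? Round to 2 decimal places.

100.29 mm

Sum the Euclidean lengths of each G1 segment: total = 100.29 mm.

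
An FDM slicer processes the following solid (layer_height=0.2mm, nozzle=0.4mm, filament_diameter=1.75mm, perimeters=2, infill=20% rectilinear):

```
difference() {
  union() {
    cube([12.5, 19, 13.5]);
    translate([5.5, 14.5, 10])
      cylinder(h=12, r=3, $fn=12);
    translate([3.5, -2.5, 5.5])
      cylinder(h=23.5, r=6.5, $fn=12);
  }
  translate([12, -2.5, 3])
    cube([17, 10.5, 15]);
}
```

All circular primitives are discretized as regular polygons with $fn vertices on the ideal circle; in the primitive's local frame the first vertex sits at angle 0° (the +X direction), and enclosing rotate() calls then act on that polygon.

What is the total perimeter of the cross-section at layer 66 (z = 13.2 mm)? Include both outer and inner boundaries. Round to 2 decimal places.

At z = 13.2 mm: the 12.5×19 cube contributes its full rectangle (perimeter 63.00 mm); the cylinder at (5.5, 14.5): section is a regular 12-gon, circumradius r=3 (perimeter = 2·12·3.000·sin(180°/12) = 18.63 mm); the cylinder at (3.5, -2.5): section is a regular 12-gon, circumradius r=6.5 (perimeter = 2·12·6.500·sin(180°/12) = 40.38 mm); Combining (union): the regions partially overlap (shared area 55.61 mm²), so the edge portions inside another operand are dropped and the merged outline is re-measured after clipping — boundary = 79.94 mm; the cube at (12, -2.5) (footprint 17×10.5) is included at this height (perimeter 55.00 mm); Subtracting the remaining from the first: starting from the result so far, the 17×10.5 cube at (12, -2.5) partially overlaps it — only the 4.00 mm² overlap (of its 178.50 mm²) is removed, clipping the outline — boundary = 79.94 mm. Overall, the cross-section is a single solid region. Total boundary length (outer) = 79.94 mm.

79.94 mm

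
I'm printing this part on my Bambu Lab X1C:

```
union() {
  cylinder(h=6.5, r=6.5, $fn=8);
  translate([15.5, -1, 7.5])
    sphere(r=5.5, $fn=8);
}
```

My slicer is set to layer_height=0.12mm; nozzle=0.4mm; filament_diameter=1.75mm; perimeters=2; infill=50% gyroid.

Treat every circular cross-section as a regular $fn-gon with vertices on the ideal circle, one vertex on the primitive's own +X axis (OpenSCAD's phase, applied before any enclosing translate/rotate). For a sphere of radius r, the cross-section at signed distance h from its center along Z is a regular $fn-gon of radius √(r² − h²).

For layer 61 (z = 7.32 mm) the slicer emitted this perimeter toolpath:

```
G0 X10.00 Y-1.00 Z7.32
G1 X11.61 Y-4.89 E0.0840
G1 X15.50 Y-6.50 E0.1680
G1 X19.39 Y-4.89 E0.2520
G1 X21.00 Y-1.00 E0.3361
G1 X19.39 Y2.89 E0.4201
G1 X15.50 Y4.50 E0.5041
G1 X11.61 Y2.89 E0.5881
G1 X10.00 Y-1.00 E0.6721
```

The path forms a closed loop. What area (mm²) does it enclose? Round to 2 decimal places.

Apply the shoelace formula to the sequence of (X, Y) vertices; enclosed area = 85.58 mm².

85.58 mm²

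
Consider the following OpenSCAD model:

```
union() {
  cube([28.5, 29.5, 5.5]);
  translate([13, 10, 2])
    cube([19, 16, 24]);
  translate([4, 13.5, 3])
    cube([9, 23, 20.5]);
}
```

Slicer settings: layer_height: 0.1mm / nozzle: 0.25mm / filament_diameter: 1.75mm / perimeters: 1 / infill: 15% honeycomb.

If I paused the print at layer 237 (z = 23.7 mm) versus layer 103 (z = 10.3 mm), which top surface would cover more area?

Layer 237 (z = 23.7): the cube is not intersected at this z (z outside [0, 5.5]); the cube at (13, 10) is present — its section is the full 19×16 rectangle (area 304.00 mm²); the cube at (4, 13.5) is absent (z outside [3, 23.5]); Merging all regions: only the 19×16 cube at (13, 10) is present, so the union is just that shape — area = 304.00 mm². So its area = 304.00 mm². Layer 103 (z = 10.3): the cube does not reach this height (z outside [0, 5.5]); the cube at (13, 10) (footprint 19×16) is included at this height (area 304.00 mm²); the cube at (4, 13.5) (footprint 9×23) is included at this height (area 207.00 mm²); Combining (union): the 2 present regions share edge segments without overlapping in area, so areas simply add but the touching pieces fuse into one outline (the shared edge portions become interior and drop out of the boundary) — area = 511.00 mm². So its area = 511.00 mm². Layer 103 is larger (511.00 vs 304.00 mm²).

layer 103 (z = 10.3 mm)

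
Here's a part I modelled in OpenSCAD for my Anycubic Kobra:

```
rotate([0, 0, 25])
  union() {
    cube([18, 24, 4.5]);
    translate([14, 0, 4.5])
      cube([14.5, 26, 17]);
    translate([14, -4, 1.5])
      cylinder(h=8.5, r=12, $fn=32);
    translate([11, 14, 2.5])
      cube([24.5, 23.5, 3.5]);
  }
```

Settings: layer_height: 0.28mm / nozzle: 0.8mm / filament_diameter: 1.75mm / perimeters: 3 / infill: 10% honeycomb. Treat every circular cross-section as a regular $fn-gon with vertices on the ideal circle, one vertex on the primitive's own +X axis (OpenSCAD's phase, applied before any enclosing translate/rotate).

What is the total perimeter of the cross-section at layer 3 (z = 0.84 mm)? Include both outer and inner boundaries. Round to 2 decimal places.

At z = 0.84 mm: the cube (footprint 18×24) is included at this height (perimeter 84.00 mm); the cube at (14, 0) is absent (z outside [4.5, 21.5]); the cylinder at (14, -4) is absent (z outside [1.5, 10]); the cube at (11, 14) is not intersected at this z (z outside [2.5, 6]); Combining (union): only the 18×24 cube is present, so the union is just that shape — boundary = 84.00 mm; (whole slice rotated 25° about Z — lengths, areas and connectivity unchanged). Overall, the cross-section is a single solid region. Total boundary length (outer) = 84.00 mm.

84.00 mm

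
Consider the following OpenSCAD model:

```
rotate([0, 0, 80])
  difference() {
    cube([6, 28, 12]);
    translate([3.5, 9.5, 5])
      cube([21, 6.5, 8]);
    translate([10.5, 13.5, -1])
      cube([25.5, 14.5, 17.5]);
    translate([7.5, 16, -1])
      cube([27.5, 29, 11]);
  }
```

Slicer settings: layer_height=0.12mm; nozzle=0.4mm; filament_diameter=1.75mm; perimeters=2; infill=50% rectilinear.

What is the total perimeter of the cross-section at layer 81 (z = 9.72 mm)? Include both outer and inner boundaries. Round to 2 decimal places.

73.00 mm

At z = 9.72 mm: the cube is present — its section is the full 6×28 rectangle (perimeter 68.00 mm); the 21×6.5 cube at (3.5, 9.5) contributes its full rectangle (perimeter 55.00 mm); the cube at (10.5, 13.5) is present — its section is the full 25.5×14.5 rectangle (perimeter 80.00 mm); the cube at (7.5, 16) is present — its section is the full 27.5×29 rectangle (perimeter 113.00 mm); Taking the first minus the rest: starting from the 6×28 cube, the 21×6.5 cube at (3.5, 9.5) partially overlaps it — only the 16.25 mm² overlap (of its 136.50 mm²) is removed, clipping the outline; the 25.5×14.5 cube at (10.5, 13.5) misses the remaining region (no effect); the 27.5×29 cube at (7.5, 16) misses the remaining region (no effect) — boundary = 73.00 mm; (rotated 80° about Z; rotation is an isometry so areas/perimeters/island counts are preserved). Overall, the cross-section is a single solid region. Total boundary length (outer) = 73.00 mm.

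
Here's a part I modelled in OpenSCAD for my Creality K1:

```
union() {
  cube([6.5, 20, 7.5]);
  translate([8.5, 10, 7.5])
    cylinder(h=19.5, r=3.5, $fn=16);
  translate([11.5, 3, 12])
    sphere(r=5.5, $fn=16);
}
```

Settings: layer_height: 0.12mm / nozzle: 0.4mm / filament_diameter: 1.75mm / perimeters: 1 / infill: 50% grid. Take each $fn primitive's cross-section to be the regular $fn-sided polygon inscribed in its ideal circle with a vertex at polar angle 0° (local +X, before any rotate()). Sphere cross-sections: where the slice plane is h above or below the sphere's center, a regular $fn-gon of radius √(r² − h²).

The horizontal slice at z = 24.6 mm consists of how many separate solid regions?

At z = 24.6 mm: the cube is not intersected at this z (z outside [0, 7.5]); the r=3.5 cylinder at (8.5, 10) gives a regular 16-gon of circumradius 3.5 (constant along its height); the sphere at (11.5, 3) is not intersected at this z (|z−center|=12.600 > r=5.5); Taking the union: only the r=3.5 cylinder at (8.5, 10) is present, so the union is just that shape — 1 connected region. The result has 1 disconnected region.

1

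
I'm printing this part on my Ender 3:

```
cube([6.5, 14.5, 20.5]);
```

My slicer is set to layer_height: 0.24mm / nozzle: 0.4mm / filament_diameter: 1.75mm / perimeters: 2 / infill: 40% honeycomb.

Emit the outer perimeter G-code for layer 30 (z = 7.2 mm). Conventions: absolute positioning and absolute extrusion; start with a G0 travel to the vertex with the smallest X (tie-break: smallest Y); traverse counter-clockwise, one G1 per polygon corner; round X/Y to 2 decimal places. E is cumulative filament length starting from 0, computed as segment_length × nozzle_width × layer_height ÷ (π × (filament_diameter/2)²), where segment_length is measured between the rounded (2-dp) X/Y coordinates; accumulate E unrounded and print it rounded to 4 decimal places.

At z = 7.2 mm: the cube is present — its section is the full 6.5×14.5 rectangle. The outline is a single polygon with 4 vertices. Extrusion per mm of travel: 0.4 × 0.24 / (π × 0.875²) = 0.039912. Accumulating E over each segment gives final E = 1.6763.

G0 X0.00 Y0.00 Z7.20
G1 X6.50 Y0.00 E0.2594
G1 X6.50 Y14.50 E0.8382
G1 X0.00 Y14.50 E1.0976
G1 X0.00 Y0.00 E1.6763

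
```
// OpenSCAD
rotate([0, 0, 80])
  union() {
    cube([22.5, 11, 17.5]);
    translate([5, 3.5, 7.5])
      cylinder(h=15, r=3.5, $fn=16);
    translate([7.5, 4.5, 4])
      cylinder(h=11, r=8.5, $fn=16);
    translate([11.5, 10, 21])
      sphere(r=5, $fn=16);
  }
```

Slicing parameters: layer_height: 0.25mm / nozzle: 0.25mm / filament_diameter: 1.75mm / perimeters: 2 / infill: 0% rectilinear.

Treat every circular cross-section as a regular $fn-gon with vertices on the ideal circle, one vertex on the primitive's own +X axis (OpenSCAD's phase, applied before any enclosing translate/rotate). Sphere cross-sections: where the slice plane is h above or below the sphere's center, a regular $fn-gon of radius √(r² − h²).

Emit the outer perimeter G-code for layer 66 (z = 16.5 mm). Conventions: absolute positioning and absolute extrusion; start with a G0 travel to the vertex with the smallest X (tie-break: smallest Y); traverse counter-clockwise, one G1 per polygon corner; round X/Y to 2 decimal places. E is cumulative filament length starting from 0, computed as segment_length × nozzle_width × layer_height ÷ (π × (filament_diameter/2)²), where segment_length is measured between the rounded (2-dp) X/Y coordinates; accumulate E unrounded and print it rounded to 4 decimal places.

G0 X-10.83 Y1.91 Z16.50
G1 X0.00 Y0.00 E0.2858
G1 X3.91 Y22.16 E0.8705
G1 X-6.93 Y24.07 E1.1565
G1 X-8.51 Y15.11 E1.3929
G1 X-9.10 Y14.85 E1.4096
G1 X-9.69 Y14.23 E1.4319
G1 X-10.00 Y13.44 E1.4539
G1 X-9.98 Y12.59 E1.4760
G1 X-9.64 Y11.81 E1.4981
G1 X-9.17 Y11.36 E1.5150
G1 X-10.83 Y1.91 E1.7644

At z = 16.5 mm: the cube (footprint 22.5×11) is included at this height; the r=3.5 cylinder at (5, 3.5) gives a regular 16-gon of circumradius 3.5 (constant along its height); the cylinder at (7.5, 4.5) is not intersected at this z (z outside [4, 15]); the sphere at (11.5, 10): section is a regular 16-gon, circumradius = √(r²−h²) = √(5²−4.5²) = 2.179; Merging all regions: the regions partially overlap (shared area 48.92 mm²), so overlapping operands fuse into one piece — 1 connected region; (whole slice rotated 80° about Z — lengths, areas and connectivity unchanged). The outline is a single polygon with 11 vertices. Extrusion per mm of travel: 0.25 × 0.25 / (π × 0.875²) = 0.025984. Accumulating E over each segment gives final E = 1.7644.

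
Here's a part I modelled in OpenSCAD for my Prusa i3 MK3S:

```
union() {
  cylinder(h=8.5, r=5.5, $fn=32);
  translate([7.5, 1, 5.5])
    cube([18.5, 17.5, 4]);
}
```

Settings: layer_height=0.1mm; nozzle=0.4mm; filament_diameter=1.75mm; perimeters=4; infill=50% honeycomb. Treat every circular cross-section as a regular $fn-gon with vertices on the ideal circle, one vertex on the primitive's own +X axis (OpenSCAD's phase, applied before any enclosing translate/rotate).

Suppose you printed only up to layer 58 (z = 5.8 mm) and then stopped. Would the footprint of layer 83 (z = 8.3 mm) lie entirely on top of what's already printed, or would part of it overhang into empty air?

Compare the two slices. At z = 5.8: the r=5.5 cylinder gives a regular 32-gon of circumradius 5.5 (constant along its height) (area = (32/2)·5.500²·sin(360°/32) = 94.42 mm²); the cube at (7.5, 1) is present — its section is the full 18.5×17.5 rectangle (area 323.75 mm²); Combining (union): the 2 present regions are separate (no shared area or edge), so areas and boundary lengths simply add and each stays a separate island — area = 418.17 mm². At z = 8.3: the r=5.5 cylinder contributes a regular 32-gon of circumradius 5.5 (area = (32/2)·5.500²·sin(360°/32) = 94.42 mm²); the cube at (7.5, 1) is present — its section is the full 18.5×17.5 rectangle (area 323.75 mm²); Combining (union): the 2 present regions are separate (no shared area or edge), so areas and boundary lengths simply add and each stays a separate island — area = 418.17 mm². Checking containment: the cross-section at z = 8.3 is a subset of the cross-section at z = 5.8.

entirely on top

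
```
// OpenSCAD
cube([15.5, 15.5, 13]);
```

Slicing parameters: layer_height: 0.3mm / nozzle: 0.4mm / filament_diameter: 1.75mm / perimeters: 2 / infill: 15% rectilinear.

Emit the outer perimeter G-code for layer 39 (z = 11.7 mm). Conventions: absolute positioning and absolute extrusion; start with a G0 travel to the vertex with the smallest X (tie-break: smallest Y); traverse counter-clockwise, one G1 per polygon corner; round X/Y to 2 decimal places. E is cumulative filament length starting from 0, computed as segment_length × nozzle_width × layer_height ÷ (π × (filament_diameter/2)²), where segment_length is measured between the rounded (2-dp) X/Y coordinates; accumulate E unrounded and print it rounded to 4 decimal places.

G0 X0.00 Y0.00 Z11.70
G1 X15.50 Y0.00 E0.7733
G1 X15.50 Y15.50 E1.5466
G1 X0.00 Y15.50 E2.3199
G1 X0.00 Y0.00 E3.0932

At z = 11.7 mm: the 15.5×15.5 cube contributes its full rectangle. The outline is a single polygon with 4 vertices. Extrusion per mm of travel: 0.4 × 0.3 / (π × 0.875²) = 0.049890. Accumulating E over each segment gives final E = 3.0932.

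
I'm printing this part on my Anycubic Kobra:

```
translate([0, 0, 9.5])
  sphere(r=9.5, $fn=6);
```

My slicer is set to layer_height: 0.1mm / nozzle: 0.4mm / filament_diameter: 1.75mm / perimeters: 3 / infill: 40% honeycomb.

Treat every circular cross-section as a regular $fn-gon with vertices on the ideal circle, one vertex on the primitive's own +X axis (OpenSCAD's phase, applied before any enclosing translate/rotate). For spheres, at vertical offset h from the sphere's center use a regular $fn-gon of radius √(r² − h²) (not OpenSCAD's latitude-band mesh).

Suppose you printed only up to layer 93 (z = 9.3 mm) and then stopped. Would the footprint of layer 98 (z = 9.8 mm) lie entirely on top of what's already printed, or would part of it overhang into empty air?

Compare the two slices. At z = 9.3: the r=9.5 sphere slices to a regular 6-gon of circumradius 9.498 (√(r²−h²) with h=0.2 from center) (area = (6/2)·9.498²·sin(360°/6) = 234.37 mm²). At z = 9.8: the r=9.5 sphere slices to a regular 6-gon of circumradius 9.495 (√(r²−h²) with h=0.3 from center) (area = (6/2)·9.495²·sin(360°/6) = 234.24 mm²). Checking containment: the cross-section at z = 9.8 is a subset of the cross-section at z = 9.3.

entirely on top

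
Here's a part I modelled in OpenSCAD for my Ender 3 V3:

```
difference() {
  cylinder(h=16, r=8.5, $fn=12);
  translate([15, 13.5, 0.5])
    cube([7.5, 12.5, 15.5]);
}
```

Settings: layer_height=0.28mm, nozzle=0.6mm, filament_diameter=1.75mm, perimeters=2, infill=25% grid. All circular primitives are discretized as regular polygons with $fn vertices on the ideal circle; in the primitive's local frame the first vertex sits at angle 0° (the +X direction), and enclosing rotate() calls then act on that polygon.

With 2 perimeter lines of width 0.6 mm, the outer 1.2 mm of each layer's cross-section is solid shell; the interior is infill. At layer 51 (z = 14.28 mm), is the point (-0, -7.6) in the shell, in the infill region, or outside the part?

shell

At z = 14.28 mm: the cylinder: section is a regular 12-gon, circumradius r=8.5; the 7.5×12.5 cube at (15, 13.5) contributes its full rectangle; Subtracting the remaining from the first: starting from the r=8.5 cylinder, the 7.5×12.5 cube at (15, 13.5) misses the remaining region (no effect) — 1 connected region. Overall, the cross-section is a single solid region. The nearest boundary edge runs (4.25, -7.36)→(-0.00, -8.50); distance from the point to it = 0.87 mm. The point is inside the cross-section, 0.87 mm from the nearest boundary — within the 1.2 mm shell band (2 × 0.6).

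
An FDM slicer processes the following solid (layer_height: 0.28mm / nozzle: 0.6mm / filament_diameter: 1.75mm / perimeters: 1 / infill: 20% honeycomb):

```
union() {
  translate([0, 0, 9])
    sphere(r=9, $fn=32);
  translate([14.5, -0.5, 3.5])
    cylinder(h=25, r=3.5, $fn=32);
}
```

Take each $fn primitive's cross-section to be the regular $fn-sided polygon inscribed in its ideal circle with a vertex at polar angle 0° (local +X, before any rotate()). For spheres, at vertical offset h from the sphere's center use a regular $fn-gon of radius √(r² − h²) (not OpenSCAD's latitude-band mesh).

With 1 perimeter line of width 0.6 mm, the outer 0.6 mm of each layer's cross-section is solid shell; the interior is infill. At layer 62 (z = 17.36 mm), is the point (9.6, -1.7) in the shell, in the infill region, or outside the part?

outside

At z = 17.36 mm: the r=9 sphere contributes a regular 32-gon of circumradius √(9²−8.36²) = 3.333; the cylinder at (14.5, -0.5): section is a regular 32-gon, circumradius r=3.5; Taking the union: the 2 present regions are separate (no shared area or edge), so areas and boundary lengths simply add and each stays a separate island — 2 connected regions. Overall, the cross-section has 2 separate islands. The nearest boundary edge runs (11.27, -1.84)→(11.07, -1.18); distance from the point to it = 1.55 mm. The point is not inside any of the regions above, so it lies outside the cross-section (1.55 mm from the nearest boundary).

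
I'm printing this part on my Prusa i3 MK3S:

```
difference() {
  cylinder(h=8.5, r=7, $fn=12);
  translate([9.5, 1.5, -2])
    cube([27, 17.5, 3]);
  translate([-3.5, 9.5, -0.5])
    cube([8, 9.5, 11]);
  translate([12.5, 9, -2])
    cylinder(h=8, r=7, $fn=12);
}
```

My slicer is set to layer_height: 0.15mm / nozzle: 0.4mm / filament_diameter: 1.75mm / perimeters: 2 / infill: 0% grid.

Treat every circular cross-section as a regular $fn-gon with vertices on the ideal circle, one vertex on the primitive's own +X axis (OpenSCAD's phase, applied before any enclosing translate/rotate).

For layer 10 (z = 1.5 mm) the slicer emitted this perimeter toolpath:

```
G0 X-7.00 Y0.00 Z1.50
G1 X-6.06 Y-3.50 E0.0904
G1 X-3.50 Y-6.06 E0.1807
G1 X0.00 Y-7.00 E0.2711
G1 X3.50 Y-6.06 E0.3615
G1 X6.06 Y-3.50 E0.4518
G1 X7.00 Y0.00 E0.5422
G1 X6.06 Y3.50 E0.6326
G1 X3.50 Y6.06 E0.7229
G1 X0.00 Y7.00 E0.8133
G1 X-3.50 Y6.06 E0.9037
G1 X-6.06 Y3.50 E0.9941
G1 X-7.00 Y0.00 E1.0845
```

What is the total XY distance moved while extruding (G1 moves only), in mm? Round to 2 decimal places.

43.47 mm

Sum the Euclidean lengths of each G1 segment: total = 43.47 mm.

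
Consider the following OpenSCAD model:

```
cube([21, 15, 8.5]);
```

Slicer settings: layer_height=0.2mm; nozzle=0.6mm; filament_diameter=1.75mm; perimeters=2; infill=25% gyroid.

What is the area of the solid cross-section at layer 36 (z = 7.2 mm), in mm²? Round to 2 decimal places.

315.00 mm²

At z = 7.2 mm: the cube is present — its section is the full 21×15 rectangle (area 315.00 mm²). Overall, the cross-section is a single solid region. Net area = 315.00 mm².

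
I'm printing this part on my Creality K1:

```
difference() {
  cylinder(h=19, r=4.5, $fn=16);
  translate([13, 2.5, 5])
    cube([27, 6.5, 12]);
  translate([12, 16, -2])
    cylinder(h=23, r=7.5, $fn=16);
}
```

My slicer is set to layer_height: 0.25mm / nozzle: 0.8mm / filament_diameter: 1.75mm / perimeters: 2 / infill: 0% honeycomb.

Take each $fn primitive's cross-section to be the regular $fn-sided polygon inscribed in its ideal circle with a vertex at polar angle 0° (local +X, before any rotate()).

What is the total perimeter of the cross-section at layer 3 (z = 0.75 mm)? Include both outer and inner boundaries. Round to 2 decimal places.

28.09 mm

At z = 0.75 mm: the r=4.5 cylinder gives a regular 16-gon of circumradius 4.5 (constant along its height) (perimeter = 2·16·4.500·sin(180°/16) = 28.09 mm); the cube at (13, 2.5) is not intersected at this z (z outside [5, 17]); the r=7.5 cylinder at (12, 16) contributes a regular 16-gon of circumradius 7.5 (perimeter = 2·16·7.500·sin(180°/16) = 46.82 mm); Subtracting the remaining from the first: starting from the r=4.5 cylinder, the r=7.5 cylinder at (12, 16) misses the remaining region (no effect) — boundary = 28.09 mm. Overall, the cross-section is a single solid region. Total boundary length (outer) = 28.09 mm.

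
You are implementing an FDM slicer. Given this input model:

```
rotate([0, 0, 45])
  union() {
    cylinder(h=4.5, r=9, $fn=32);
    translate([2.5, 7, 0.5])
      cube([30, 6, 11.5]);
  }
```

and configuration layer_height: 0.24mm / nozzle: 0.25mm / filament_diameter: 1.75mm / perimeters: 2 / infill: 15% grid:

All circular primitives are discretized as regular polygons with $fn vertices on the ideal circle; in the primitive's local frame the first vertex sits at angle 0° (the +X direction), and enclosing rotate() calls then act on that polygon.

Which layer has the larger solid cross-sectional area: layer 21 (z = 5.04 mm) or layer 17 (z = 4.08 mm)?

Layer 21 (z = 5.04): the cylinder is not intersected at this z (z outside [0, 4.5]); the cube at (2.5, 7) (footprint 30×6) is included at this height (area 180.00 mm²); Merging all regions: only the 30×6 cube at (2.5, 7) is present, so the union is just that shape — area = 180.00 mm²; (rotated 45° about Z; rotation is an isometry so areas/perimeters/island counts are preserved). So its area = 180.00 mm². Layer 17 (z = 4.08): the r=9 cylinder gives a regular 32-gon of circumradius 9 (constant along its height) (area = (32/2)·9.000²·sin(360°/32) = 252.84 mm²); the 30×6 cube at (2.5, 7) contributes its full rectangle (area 180.00 mm²); Merging all regions: the regions partially overlap — summed areas 432.84 mm² minus the doubly-counted overlap 2.92 mm² gives 429.92 mm² — area = 429.92 mm²; (rotated 45° about Z; rotation is an isometry so areas/perimeters/island counts are preserved). So its area = 429.92 mm². Layer 17 is larger (429.92 vs 180.00 mm²).

layer 17 (z = 4.08 mm)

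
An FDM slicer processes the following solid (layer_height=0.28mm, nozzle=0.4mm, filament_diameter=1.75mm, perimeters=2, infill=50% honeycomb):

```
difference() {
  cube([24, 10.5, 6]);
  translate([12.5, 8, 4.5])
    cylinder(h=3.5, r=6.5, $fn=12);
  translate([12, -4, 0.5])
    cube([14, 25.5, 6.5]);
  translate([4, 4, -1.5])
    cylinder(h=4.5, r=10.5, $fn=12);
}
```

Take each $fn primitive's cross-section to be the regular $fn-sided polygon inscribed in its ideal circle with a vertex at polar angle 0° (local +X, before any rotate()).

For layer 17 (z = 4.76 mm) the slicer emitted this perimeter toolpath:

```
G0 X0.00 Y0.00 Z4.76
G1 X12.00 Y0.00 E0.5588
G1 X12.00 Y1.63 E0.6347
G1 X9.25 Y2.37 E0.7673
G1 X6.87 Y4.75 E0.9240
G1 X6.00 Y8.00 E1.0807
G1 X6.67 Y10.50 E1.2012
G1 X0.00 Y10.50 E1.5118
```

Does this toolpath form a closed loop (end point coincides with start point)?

Start point (G0): (0.00, 0.00). End point (last G1): the path does not return to the start — open.

no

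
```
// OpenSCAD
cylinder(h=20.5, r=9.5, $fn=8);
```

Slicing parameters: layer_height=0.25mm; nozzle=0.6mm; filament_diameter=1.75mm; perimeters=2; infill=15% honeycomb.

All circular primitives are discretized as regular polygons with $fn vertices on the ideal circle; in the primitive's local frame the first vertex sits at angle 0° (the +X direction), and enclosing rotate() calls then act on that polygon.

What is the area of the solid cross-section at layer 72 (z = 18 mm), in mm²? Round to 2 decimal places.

255.27 mm²

At z = 18 mm: the r=9.5 cylinder contributes a regular 8-gon of circumradius 9.5 (area = (8/2)·9.500²·sin(360°/8) = 255.27 mm²). Overall, the cross-section is a single solid region. Net area = 255.27 mm².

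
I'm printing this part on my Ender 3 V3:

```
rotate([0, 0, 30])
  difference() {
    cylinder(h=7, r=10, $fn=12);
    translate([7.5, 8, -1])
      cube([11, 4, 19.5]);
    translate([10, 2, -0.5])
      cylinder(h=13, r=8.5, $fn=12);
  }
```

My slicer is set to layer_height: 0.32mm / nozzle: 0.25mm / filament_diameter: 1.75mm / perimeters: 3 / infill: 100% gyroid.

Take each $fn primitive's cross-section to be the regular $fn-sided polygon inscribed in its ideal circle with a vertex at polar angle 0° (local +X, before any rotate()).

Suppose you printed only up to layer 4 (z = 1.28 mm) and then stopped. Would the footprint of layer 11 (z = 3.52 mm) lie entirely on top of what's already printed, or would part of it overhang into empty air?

Compare the two slices. At z = 1.28: the r=10 cylinder gives a regular 12-gon of circumradius 10 (constant along its height) (area = (12/2)·10.000²·sin(360°/12) = 300.00 mm²); the cube at (7.5, 8) is present — its section is the full 11×4 rectangle (area 44.00 mm²); the r=8.5 cylinder at (10, 2) contributes a regular 12-gon of circumradius 8.5 (area = (12/2)·8.500²·sin(360°/12) = 216.75 mm²); Taking the first minus the rest: starting from the r=10 cylinder (300.00 mm²), the 11×4 cube at (7.5, 8) misses the remaining region (no effect); the r=8.5 cylinder at (10, 2) partially overlaps it — only the 82.15 mm² overlap (of its 216.75 mm²) is removed, clipping the outline — area = 217.85 mm²; (rotated 30° about Z; rotation is an isometry so areas/perimeters/island counts are preserved). At z = 3.52: the r=10 cylinder gives a regular 12-gon of circumradius 10 (constant along its height) (area = (12/2)·10.000²·sin(360°/12) = 300.00 mm²); the cube at (7.5, 8) is present — its section is the full 11×4 rectangle (area 44.00 mm²); the r=8.5 cylinder at (10, 2) gives a regular 12-gon of circumradius 8.5 (constant along its height) (area = (12/2)·8.500²·sin(360°/12) = 216.75 mm²); After the difference (first − rest): starting from the r=10 cylinder (300.00 mm²), the 11×4 cube at (7.5, 8) misses the remaining region (no effect); the r=8.5 cylinder at (10, 2) partially overlaps it — only the 82.15 mm² overlap (of its 216.75 mm²) is removed, clipping the outline — area = 217.85 mm²; (whole slice rotated 30° about Z — lengths, areas and connectivity unchanged). Checking containment: the cross-section at z = 3.52 is a subset of the cross-section at z = 1.28.

entirely on top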